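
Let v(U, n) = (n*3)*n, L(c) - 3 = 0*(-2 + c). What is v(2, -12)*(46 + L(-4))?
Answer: 21168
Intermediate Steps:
L(c) = 3 (L(c) = 3 + 0*(-2 + c) = 3 + 0 = 3)
v(U, n) = 3*n² (v(U, n) = (3*n)*n = 3*n²)
v(2, -12)*(46 + L(-4)) = (3*(-12)²)*(46 + 3) = (3*144)*49 = 432*49 = 21168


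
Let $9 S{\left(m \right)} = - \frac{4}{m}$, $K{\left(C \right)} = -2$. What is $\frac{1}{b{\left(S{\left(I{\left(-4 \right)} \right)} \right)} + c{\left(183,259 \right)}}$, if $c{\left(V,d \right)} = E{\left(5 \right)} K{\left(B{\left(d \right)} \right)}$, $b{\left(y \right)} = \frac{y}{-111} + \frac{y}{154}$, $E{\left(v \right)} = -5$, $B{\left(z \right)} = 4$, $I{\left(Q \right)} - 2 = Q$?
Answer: $\frac{76923}{769187} \approx 0.10001$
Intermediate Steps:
$I{\left(Q \right)} = 2 + Q$
$S{\left(m \right)} = - \frac{4}{9 m}$ ($S{\left(m \right)} = \frac{\left(-4\right) \frac{1}{m}}{9} = - \frac{4}{9 m}$)
$b{\left(y \right)} = - \frac{43 y}{17094}$ ($b{\left(y \right)} = y \left(- \frac{1}{111}\right) + y \frac{1}{154} = - \frac{y}{111} + \frac{y}{154} = - \frac{43 y}{17094}$)
$c{\left(V,d \right)} = 10$ ($c{\left(V,d \right)} = \left(-5\right) \left(-2\right) = 10$)
$\frac{1}{b{\left(S{\left(I{\left(-4 \right)} \right)} \right)} + c{\left(183,259 \right)}} = \frac{1}{- \frac{43 \left(- \frac{4}{9 \left(2 - 4\right)}\right)}{17094} + 10} = \frac{1}{- \frac{43 \left(- \frac{4}{9 \left(-2\right)}\right)}{17094} + 10} = \frac{1}{- \frac{43 \left(\left(- \frac{4}{9}\right) \left(- \frac{1}{2}\right)\right)}{17094} + 10} = \frac{1}{\left(- \frac{43}{17094}\right) \frac{2}{9} + 10} = \frac{1}{- \frac{43}{76923} + 10} = \frac{1}{\frac{769187}{76923}} = \frac{76923}{769187}$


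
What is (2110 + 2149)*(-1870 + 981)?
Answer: -3786251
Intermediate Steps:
(2110 + 2149)*(-1870 + 981) = 4259*(-889) = -3786251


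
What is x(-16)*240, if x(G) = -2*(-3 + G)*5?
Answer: 45600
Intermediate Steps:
x(G) = 30 - 10*G (x(G) = -2*(-15 + 5*G) = 30 - 10*G)
x(-16)*240 = (30 - 10*(-16))*240 = (30 + 160)*240 = 190*240 = 45600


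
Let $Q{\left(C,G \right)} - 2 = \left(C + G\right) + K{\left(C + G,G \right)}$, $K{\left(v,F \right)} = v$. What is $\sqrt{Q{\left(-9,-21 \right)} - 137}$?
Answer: $i \sqrt{195} \approx 13.964 i$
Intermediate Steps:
$Q{\left(C,G \right)} = 2 + 2 C + 2 G$ ($Q{\left(C,G \right)} = 2 + \left(\left(C + G\right) + \left(C + G\right)\right) = 2 + \left(2 C + 2 G\right) = 2 + 2 C + 2 G$)
$\sqrt{Q{\left(-9,-21 \right)} - 137} = \sqrt{\left(2 + 2 \left(-9\right) + 2 \left(-21\right)\right) - 137} = \sqrt{\left(2 - 18 - 42\right) - 137} = \sqrt{-58 - 137} = \sqrt{-195} = i \sqrt{195}$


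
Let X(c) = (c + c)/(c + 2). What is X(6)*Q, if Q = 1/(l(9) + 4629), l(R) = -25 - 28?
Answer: 3/9152 ≈ 0.00032780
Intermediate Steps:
X(c) = 2*c/(2 + c) (X(c) = (2*c)/(2 + c) = 2*c/(2 + c))
l(R) = -53
Q = 1/4576 (Q = 1/(-53 + 4629) = 1/4576 ≈ 0.00021853)
X(6)*Q = (2*6/(2 + 6))*(1/4576) = (2*6/8)*(1/4576) = (2*6*(⅛))*(1/4576) = (3/2)*(1/4576) = 3/9152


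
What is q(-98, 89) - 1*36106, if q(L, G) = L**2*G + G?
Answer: 818739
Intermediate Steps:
q(L, G) = G + G*L**2 (q(L, G) = G*L**2 + G = G + G*L**2)
q(-98, 89) - 1*36106 = 89*(1 + (-98)**2) - 1*36106 = 89*(1 + 9604) - 36106 = 89*9605 - 36106 = 854845 - 36106 = 818739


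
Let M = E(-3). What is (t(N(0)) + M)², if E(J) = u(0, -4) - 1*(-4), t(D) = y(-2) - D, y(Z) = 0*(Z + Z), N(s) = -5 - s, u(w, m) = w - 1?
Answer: 64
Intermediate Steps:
u(w, m) = -1 + w
y(Z) = 0 (y(Z) = 0*(2*Z) = 0)
t(D) = -D (t(D) = 0 - D = -D)
E(J) = 3 (E(J) = (-1 + 0) - 1*(-4) = -1 + 4 = 3)
M = 3
(t(N(0)) + M)² = (-(-5 - 1*0) + 3)² = (-(-5 + 0) + 3)² = (-1*(-5) + 3)² = (5 + 3)² = 8² = 64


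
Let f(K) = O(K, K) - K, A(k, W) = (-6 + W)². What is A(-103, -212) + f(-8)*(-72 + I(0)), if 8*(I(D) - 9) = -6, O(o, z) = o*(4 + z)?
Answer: 44974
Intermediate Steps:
I(D) = 33/4 (I(D) = 9 + (⅛)*(-6) = 9 - ¾ = 33/4)
f(K) = -K + K*(4 + K) (f(K) = K*(4 + K) - K = -K + K*(4 + K))
A(-103, -212) + f(-8)*(-72 + I(0)) = (-6 - 212)² + (-8*(3 - 8))*(-72 + 33/4) = (-218)² - 8*(-5)*(-255/4) = 47524 + 40*(-255/4) = 47524 - 2550 = 44974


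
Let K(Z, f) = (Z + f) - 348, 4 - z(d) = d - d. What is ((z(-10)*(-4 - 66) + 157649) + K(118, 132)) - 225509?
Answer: -68238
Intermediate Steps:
z(d) = 4 (z(d) = 4 - (d - d) = 4 - 1*0 = 4 + 0 = 4)
K(Z, f) = -348 + Z + f
((z(-10)*(-4 - 66) + 157649) + K(118, 132)) - 225509 = ((4*(-4 - 66) + 157649) + (-348 + 118 + 132)) - 225509 = ((4*(-70) + 157649) - 98) - 225509 = ((-280 + 157649) - 98) - 225509 = (157369 - 98) - 225509 = 157271 - 225509 = -68238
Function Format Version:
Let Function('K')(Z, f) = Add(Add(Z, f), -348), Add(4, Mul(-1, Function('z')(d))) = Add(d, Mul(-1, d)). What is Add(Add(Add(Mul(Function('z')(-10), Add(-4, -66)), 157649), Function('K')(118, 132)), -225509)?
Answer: -68238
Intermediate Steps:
Function('z')(d) = 4 (Function('z')(d) = Add(4, Mul(-1, Add(d, Mul(-1, d)))) = Add(4, Mul(-1, 0)) = Add(4, 0) = 4)
Function('K')(Z, f) = Add(-348, Z, f)
Add(Add(Add(Mul(Function('z')(-10), Add(-4, -66)), 157649), Function('K')(118, 132)), -225509) = Add(Add(Add(Mul(4, Add(-4, -66)), 157649), Add(-348, 118, 132)), -225509) = Add(Add(Add(Mul(4, -70), 157649), -98), -225509) = Add(Add(Add(-280, 157649), -98), -225509) = Add(Add(157369, -98), -225509) = Add(157271, -225509) = -68238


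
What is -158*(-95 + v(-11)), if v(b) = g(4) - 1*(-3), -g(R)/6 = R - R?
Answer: 14536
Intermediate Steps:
g(R) = 0 (g(R) = -6*(R - R) = -6*0 = 0)
v(b) = 3 (v(b) = 0 - 1*(-3) = 0 + 3 = 3)
-158*(-95 + v(-11)) = -158*(-95 + 3) = -158*(-92) = 14536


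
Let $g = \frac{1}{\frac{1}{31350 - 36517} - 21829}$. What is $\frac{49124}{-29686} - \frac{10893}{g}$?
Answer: $\frac{18236500140348902}{76693781} \approx 2.3778 \cdot 10^{8}$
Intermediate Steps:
$g = - \frac{5167}{112790444}$ ($g = \frac{1}{\frac{1}{-5167} - 21829} = \frac{1}{- \frac{1}{5167} - 21829} = \frac{1}{- \frac{112790444}{5167}} = - \frac{5167}{112790444} \approx -4.5811 \cdot 10^{-5}$)
$\frac{49124}{-29686} - \frac{10893}{g} = \frac{49124}{-29686} - \frac{10893}{- \frac{5167}{112790444}} = 49124 \left(- \frac{1}{29686}\right) - - \frac{1228626306492}{5167} = - \frac{24562}{14843} + \frac{1228626306492}{5167} = \frac{18236500140348902}{76693781}$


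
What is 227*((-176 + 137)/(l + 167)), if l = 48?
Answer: -8853/215 ≈ -41.177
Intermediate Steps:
227*((-176 + 137)/(l + 167)) = 227*((-176 + 137)/(48 + 167)) = 227*(-39/215) = -8853/215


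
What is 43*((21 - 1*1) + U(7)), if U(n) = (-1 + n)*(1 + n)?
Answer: 2924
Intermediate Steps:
U(n) = (1 + n)*(-1 + n)
43*((21 - 1*1) + U(7)) = 43*((21 - 1*1) + (-1 + 7**2)) = 43*((21 - 1) + (-1 + 49)) = 43*(20 + 48) = 43*68 = 2924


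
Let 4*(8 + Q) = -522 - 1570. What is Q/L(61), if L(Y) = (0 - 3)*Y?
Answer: 177/61 ≈ 2.9016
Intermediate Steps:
Q = -531 (Q = -8 + (-522 - 1570)/4 = -8 + (¼)*(-2092) = -8 - 523 = -531)
L(Y) = -3*Y
Q/L(61) = -531/((-3*61)) = -531/(-183) = -531*(-1/183) = 177/61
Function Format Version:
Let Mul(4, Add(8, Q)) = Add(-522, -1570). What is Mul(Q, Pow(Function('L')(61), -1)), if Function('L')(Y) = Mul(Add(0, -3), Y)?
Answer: Rational(177, 61) ≈ 2.9016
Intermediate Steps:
Q = -531 (Q = Add(-8, Mul(Rational(1, 4), Add(-522, -1570))) = Add(-8, Mul(Rational(1, 4), -2092)) = Add(-8, -523) = -531)
Function('L')(Y) = Mul(-3, Y)
Mul(Q, Pow(Function('L')(61), -1)) = Mul(-531, Pow(Mul(-3, 61), -1)) = Mul(-531, Pow(-183, -1)) = Mul(-531, Rational(-1, 183)) = Rational(177, 61)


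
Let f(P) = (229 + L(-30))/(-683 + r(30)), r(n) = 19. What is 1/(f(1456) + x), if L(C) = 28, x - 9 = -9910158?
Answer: -664/6580339193 ≈ -1.0091e-7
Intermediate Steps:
x = -9910149 (x = 9 - 9910158 = -9910149)
f(P) = -257/664 (f(P) = (229 + 28)/(-683 + 19) = 257/(-664) = 257*(-1/664) = -257/664)
1/(f(1456) + x) = 1/(-257/664 - 9910149) = 1/(-6580339193/664) = -664/6580339193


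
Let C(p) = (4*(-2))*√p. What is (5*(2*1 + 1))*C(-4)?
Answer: -240*I ≈ -240.0*I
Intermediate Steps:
C(p) = -8*√p
(5*(2*1 + 1))*C(-4) = (5*(2*1 + 1))*(-16*I) = (5*(2 + 1))*(-16*I) = (5*3)*(-16*I) = 15*(-16*I) = -240*I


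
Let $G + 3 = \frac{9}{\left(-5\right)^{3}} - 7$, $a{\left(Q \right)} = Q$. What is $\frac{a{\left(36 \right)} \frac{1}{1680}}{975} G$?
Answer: $- \frac{1259}{5687500} \approx -0.00022136$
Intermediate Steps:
$G = - \frac{1259}{125}$ ($G = -3 + \left(\frac{9}{\left(-5\right)^{3}} - 7\right) = -3 - \left(7 - \frac{9}{-125}\right) = -3 + \left(9 \left(- \frac{1}{125}\right) - 7\right) = -3 - \frac{884}{125} = - \frac{1259}{125} \approx -10.072$)
$\frac{a{\left(36 \right)} \frac{1}{1680}}{975} G = \frac{36 \cdot \frac{1}{1680}}{975} \left(- \frac{1259}{125}\right) = 36 \cdot \frac{1}{1680} \cdot \frac{1}{975} \left(- \frac{1259}{125}\right) = \frac{3}{140} \cdot \frac{1}{975} \left(- \frac{1259}{125}\right) = \frac{1}{45500} \left(- \frac{1259}{125}\right) = - \frac{1259}{5687500}$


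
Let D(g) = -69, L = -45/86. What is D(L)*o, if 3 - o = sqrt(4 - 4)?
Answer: -207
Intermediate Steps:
L = -45/86 (L = -45*1/86 = -45/86 ≈ -0.52326)
o = 3 (o = 3 - sqrt(4 - 4) = 3 - sqrt(0) = 3 - 1*0 = 3 + 0 = 3)
D(L)*o = -69*3 = -207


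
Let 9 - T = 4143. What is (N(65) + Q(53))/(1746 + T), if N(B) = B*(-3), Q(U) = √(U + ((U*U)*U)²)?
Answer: 65/796 - √2462706798/796 ≈ -62.262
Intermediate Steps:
T = -4134 (T = 9 - 1*4143 = 9 - 4143 = -4134)
Q(U) = √(U + U⁶) (Q(U) = √(U + (U²*U)²) = √(U + (U³)²) = √(U + U⁶))
N(B) = -3*B
(N(65) + Q(53))/(1746 + T) = (-3*65 + √(53 + 53⁶))/(1746 - 4134) = (-195 + √(53 + 22164361129))/(-2388) = (-195 + √22164361182)*(-1/2388) = (-195 + 3*√2462706798)*(-1/2388) = 65/796 - √2462706798/796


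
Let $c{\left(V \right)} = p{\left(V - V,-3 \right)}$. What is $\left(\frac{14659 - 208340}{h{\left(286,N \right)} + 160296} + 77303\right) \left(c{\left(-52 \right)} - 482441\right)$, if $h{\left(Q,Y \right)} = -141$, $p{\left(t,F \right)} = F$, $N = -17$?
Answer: $- \frac{5972786152006096}{160155} \approx -3.7294 \cdot 10^{10}$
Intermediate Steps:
$c{\left(V \right)} = -3$
$\left(\frac{14659 - 208340}{h{\left(286,N \right)} + 160296} + 77303\right) \left(c{\left(-52 \right)} - 482441\right) = \left(\frac{14659 - 208340}{-141 + 160296} + 77303\right) \left(-3 - 482441\right) = \left(- \frac{193681}{160155} + 77303\right) \left(-482444\right) = \frac{12380268284}{160155} \left(-482444\right) = - \frac{5972786152006096}{160155}$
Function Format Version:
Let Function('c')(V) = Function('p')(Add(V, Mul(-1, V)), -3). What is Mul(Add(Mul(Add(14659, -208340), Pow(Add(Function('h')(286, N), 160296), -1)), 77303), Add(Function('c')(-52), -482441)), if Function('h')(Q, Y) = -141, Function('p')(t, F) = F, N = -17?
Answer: Rational(-5972786152006096, 160155) ≈ -3.7294e+10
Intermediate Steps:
Function('c')(V) = -3
Mul(Add(Mul(Add(14659, -208340), Pow(Add(Function('h')(286, N), 160296), -1)), 77303), Add(Function('c')(-52), -482441)) = Mul(Add(Mul(Add(14659, -208340), Pow(Add(-141, 160296), -1)), 77303), Add(-3, -482441)) = Mul(Add(Mul(-193681, Pow(160155, -1)), 77303), -482444) = Mul(Add(Mul(-193681, Rational(1, 160155)), 77303), -482444) = Mul(Add(Rational(-193681, 160155), 77303), -482444) = Mul(Rational(12380268284, 160155), -482444) = Rational(-5972786152006096, 160155)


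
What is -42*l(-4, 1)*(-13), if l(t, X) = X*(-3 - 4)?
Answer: -3822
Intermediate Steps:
l(t, X) = -7*X (l(t, X) = X*(-7) = -7*X)
-42*l(-4, 1)*(-13) = -(-294)*(-13) = -42*(-7)*(-13) = 294*(-13) = -3822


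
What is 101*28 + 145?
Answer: 2973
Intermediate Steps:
101*28 + 145 = 2828 + 145 = 2973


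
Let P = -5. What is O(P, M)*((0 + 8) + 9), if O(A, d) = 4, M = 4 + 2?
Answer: 68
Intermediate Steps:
M = 6
O(P, M)*((0 + 8) + 9) = 4*((0 + 8) + 9) = 4*(8 + 9) = 4*17 = 68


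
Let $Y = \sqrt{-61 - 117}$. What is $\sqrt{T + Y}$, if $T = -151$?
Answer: $\sqrt{-151 + i \sqrt{178}} \approx 0.54234 + 12.3 i$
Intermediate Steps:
$Y = i \sqrt{178}$ ($Y = \sqrt{-178} = i \sqrt{178} \approx 13.342 i$)
$\sqrt{T + Y} = \sqrt{-151 + i \sqrt{178}}$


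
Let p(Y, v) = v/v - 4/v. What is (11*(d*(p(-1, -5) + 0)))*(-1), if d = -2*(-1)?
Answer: -198/5 ≈ -39.600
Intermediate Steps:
d = 2
p(Y, v) = 1 - 4/v
(11*(d*(p(-1, -5) + 0)))*(-1) = (11*(2*((-4 - 5)/(-5) + 0)))*(-1) = (11*(2*(-⅕*(-9) + 0)))*(-1) = (11*(2*(9/5 + 0)))*(-1) = (11*(2*(9/5)))*(-1) = (11*(18/5))*(-1) = (198/5)*(-1) = -198/5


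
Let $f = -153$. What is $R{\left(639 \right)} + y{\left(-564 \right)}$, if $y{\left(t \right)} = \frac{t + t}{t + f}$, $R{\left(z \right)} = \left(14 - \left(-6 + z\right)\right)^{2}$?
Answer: $\frac{91575855}{239} \approx 3.8316 \cdot 10^{5}$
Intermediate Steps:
$R{\left(z \right)} = \left(20 - z\right)^{2}$
$y{\left(t \right)} = \frac{2 t}{-153 + t}$ ($y{\left(t \right)} = \frac{t + t}{t - 153} = \frac{2 t}{-153 + t}$)
$R{\left(639 \right)} + y{\left(-564 \right)} = \left(-20 + 639\right)^{2} + 2 \left(-564\right) \frac{1}{-153 - 564} = 619^{2} + 2 \left(-564\right) \frac{1}{-717} = 383161 + 2 \left(-564\right) \left(- \frac{1}{717}\right) = 383161 + \frac{376}{239} = \frac{91575855}{239}$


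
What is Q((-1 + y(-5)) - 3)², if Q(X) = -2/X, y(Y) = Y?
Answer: 4/81 ≈ 0.049383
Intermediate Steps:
Q((-1 + y(-5)) - 3)² = (-2/((-1 - 5) - 3))² = (-2/(-6 - 3))² = (-2/(-9))² = (-2*(-⅑))² = (2/9)² = 4/81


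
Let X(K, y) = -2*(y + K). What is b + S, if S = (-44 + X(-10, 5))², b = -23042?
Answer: -21886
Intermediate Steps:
X(K, y) = -2*K - 2*y (X(K, y) = -2*(K + y) = -2*K - 2*y)
S = 1156 (S = (-44 + (-2*(-10) - 2*5))² = (-44 + (20 - 10))² = (-44 + 10)² = (-34)² = 1156)
b + S = -23042 + 1156 = -21886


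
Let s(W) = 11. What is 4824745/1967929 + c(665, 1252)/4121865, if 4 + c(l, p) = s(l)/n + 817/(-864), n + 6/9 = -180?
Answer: 4656407140129444169/1899267875639022240 ≈ 2.4517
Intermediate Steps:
n = -542/3 (n = -2/3 - 180 = -542/3 ≈ -180.67)
c(l, p) = -1172239/234144 (c(l, p) = -4 + (11/(-542/3) + 817/(-864)) = -4 + (11*(-3/542) + 817*(-1/864)) = -4 + (-33/542 - 817/864) = -4 - 235663/234144 = -1172239/234144)
4824745/1967929 + c(665, 1252)/4121865 = 4824745/1967929 - 1172239/234144/4121865 = 4824745*(1/1967929) - 1172239/234144*1/4121865 = 4824745/1967929 - 1172239/965109958560 = 4656407140129444169/1899267875639022240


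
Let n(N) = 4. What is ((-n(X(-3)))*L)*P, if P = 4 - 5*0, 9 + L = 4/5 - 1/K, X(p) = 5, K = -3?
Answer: 1888/15 ≈ 125.87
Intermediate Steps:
L = -118/15 (L = -9 + (4/5 - 1/(-3)) = -9 + (4*(⅕) - 1*(-⅓)) = -9 + (⅘ + ⅓) = -9 + 17/15 = -118/15 ≈ -7.8667)
P = 4 (P = 4 + 0 = 4)
((-n(X(-3)))*L)*P = (-1*4*(-118/15))*4 = -4*(-118/15)*4 = (472/15)*4 = 1888/15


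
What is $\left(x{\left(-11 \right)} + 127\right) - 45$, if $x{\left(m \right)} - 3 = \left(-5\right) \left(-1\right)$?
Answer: $90$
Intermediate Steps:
$x{\left(m \right)} = 8$ ($x{\left(m \right)} = 3 - -5 = 3 + 5 = 8$)
$\left(x{\left(-11 \right)} + 127\right) - 45 = \left(8 + 127\right) - 45 = 135 - 45 = 90$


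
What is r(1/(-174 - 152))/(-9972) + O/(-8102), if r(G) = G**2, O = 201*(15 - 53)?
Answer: 4047316130717/4293186085872 ≈ 0.94273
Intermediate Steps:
O = -7638 (O = 201*(-38) = -7638)
r(1/(-174 - 152))/(-9972) + O/(-8102) = (1/(-174 - 152))**2/(-9972) - 7638/(-8102) = (1/(-326))**2*(-1/9972) - 7638*(-1/8102) = (-1/326)**2*(-1/9972) + 3819/4051 = (1/106276)*(-1/9972) + 3819/4051 = -1/1059784272 + 3819/4051 = 4047316130717/4293186085872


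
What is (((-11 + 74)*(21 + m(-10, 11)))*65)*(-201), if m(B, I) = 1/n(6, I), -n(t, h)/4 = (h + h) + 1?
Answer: -1589396445/92 ≈ -1.7276e+7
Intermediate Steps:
n(t, h) = -4 - 8*h (n(t, h) = -4*((h + h) + 1) = -4*(2*h + 1) = -4*(1 + 2*h) = -4 - 8*h)
m(B, I) = 1/(-4 - 8*I)
(((-11 + 74)*(21 + m(-10, 11)))*65)*(-201) = (((-11 + 74)*(21 - 1/(4 + 8*11)))*65)*(-201) = ((63*(21 - 1/(4 + 88)))*65)*(-201) = ((63*(21 - 1/92))*65)*(-201) = ((63*(1931/92))*65)*(-201) = ((121653/92)*65)*(-201) = (7907445/92)*(-201) = -1589396445/92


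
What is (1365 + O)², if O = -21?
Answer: 1806336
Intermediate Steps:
(1365 + O)² = (1365 - 21)² = 1344² = 1806336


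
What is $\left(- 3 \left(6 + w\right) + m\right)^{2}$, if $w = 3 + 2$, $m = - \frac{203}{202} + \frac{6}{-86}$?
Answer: $\frac{87600016729}{75446596} \approx 1161.1$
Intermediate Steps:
$m = - \frac{9335}{8686}$ ($m = \left(-203\right) \frac{1}{202} + 6 \left(- \frac{1}{86}\right) = - \frac{203}{202} - \frac{3}{43} = - \frac{9335}{8686} \approx -1.0747$)
$w = 5$
$\left(- 3 \left(6 + w\right) + m\right)^{2} = \left(- 3 \left(6 + 5\right) - \frac{9335}{8686}\right)^{2} = \left(\left(-3\right) 11 - \frac{9335}{8686}\right)^{2} = \left(-33 - \frac{9335}{8686}\right)^{2} = \left(- \frac{295973}{8686}\right)^{2} = \frac{87600016729}{75446596}$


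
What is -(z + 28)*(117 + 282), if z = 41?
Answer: -27531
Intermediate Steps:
-(z + 28)*(117 + 282) = -(41 + 28)*(117 + 282) = -69*399 = -1*27531 = -27531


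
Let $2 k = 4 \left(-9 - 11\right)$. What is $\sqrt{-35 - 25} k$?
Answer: $- 80 i \sqrt{15} \approx - 309.84 i$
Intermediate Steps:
$k = -40$ ($k = \frac{4 \left(-9 - 11\right)}{2} = \frac{4 \left(-20\right)}{2} = \frac{1}{2} \left(-80\right) = -40$)
$\sqrt{-35 - 25} k = \sqrt{-35 - 25} \left(-40\right) = \sqrt{-60} \left(-40\right) = 2 i \sqrt{15} \left(-40\right) = - 80 i \sqrt{15}$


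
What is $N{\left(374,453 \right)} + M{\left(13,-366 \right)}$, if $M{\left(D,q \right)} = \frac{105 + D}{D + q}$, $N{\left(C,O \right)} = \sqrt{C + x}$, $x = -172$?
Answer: $- \frac{118}{353} + \sqrt{202} \approx 13.878$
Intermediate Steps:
$N{\left(C,O \right)} = \sqrt{-172 + C}$ ($N{\left(C,O \right)} = \sqrt{C - 172} = \sqrt{-172 + C}$)
$M{\left(D,q \right)} = \frac{105 + D}{D + q}$
$N{\left(374,453 \right)} + M{\left(13,-366 \right)} = \sqrt{-172 + 374} + \frac{105 + 13}{13 - 366} = \sqrt{202} + \frac{1}{-353} \cdot 118 = \sqrt{202} - \frac{118}{353} = - \frac{118}{353} + \sqrt{202}$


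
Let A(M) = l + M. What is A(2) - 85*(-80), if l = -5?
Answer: 6797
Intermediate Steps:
A(M) = -5 + M
A(2) - 85*(-80) = (-5 + 2) - 85*(-80) = -3 + 6800 = 6797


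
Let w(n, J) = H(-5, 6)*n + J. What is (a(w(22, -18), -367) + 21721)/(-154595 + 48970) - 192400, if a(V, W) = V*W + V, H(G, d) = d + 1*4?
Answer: -20322197789/105625 ≈ -1.9240e+5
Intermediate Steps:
H(G, d) = 4 + d (H(G, d) = d + 4 = 4 + d)
w(n, J) = J + 10*n (w(n, J) = (4 + 6)*n + J = 10*n + J = J + 10*n)
a(V, W) = V + V*W
(a(w(22, -18), -367) + 21721)/(-154595 + 48970) - 192400 = ((-18 + 10*22)*(1 - 367) + 21721)/(-154595 + 48970) - 192400 = ((-18 + 220)*(-366) + 21721)/(-105625) - 192400 = (202*(-366) + 21721)*(-1/105625) - 192400 = (-73932 + 21721)*(-1/105625) - 192400 = -52211*(-1/105625) - 192400 = 52211/105625 - 192400 = -20322197789/105625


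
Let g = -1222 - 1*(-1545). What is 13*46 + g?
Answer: 921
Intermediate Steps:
g = 323 (g = -1222 + 1545 = 323)
13*46 + g = 13*46 + 323 = 598 + 323 = 921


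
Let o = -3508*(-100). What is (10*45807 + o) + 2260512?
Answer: 3069382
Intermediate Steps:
o = 350800
(10*45807 + o) + 2260512 = (10*45807 + 350800) + 2260512 = (458070 + 350800) + 2260512 = 808870 + 2260512 = 3069382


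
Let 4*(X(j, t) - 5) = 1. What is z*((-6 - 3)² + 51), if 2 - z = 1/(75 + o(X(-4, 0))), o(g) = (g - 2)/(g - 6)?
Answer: 13893/53 ≈ 262.13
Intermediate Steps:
X(j, t) = 21/4 (X(j, t) = 5 + (¼)*1 = 5 + ¼ = 21/4)
o(g) = (-2 + g)/(-6 + g)
z = 421/212 (z = 2 - 1/(75 + (-2 + 21/4)/(-6 + 21/4)) = 2 - 1/(75 + (13/4)/(-¾)) = 2 - 1/(75 - 4/3*13/4) = 2 - 1/(75 - 13/3) = 2 - 1/212/3 = 2 - 1*3/212 = 2 - 3/212 = 421/212 ≈ 1.9858)
z*((-6 - 3)² + 51) = 421*((-6 - 3)² + 51)/212 = 421*((-9)² + 51)/212 = 421*(81 + 51)/212 = (421/212)*132 = 13893/53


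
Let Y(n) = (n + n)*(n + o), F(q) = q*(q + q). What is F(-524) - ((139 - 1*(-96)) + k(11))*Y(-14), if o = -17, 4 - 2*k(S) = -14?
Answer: 337360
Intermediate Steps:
k(S) = 9 (k(S) = 2 - ½*(-14) = 2 + 7 = 9)
F(q) = 2*q² (F(q) = q*(2*q) = 2*q²)
Y(n) = 2*n*(-17 + n) (Y(n) = (n + n)*(n - 17) = (2*n)*(-17 + n) = 2*n*(-17 + n))
F(-524) - ((139 - 1*(-96)) + k(11))*Y(-14) = 2*(-524)² - ((139 - 1*(-96)) + 9)*2*(-14)*(-17 - 14) = 2*274576 - ((139 + 96) + 9)*2*(-14)*(-31) = 549152 - (235 + 9)*868 = 549152 - 244*868 = 549152 - 1*211792 = 549152 - 211792 = 337360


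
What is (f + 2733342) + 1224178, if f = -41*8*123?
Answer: 3917176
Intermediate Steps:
f = -40344 (f = -328*123 = -40344)
(f + 2733342) + 1224178 = (-40344 + 2733342) + 1224178 = 2692998 + 1224178 = 3917176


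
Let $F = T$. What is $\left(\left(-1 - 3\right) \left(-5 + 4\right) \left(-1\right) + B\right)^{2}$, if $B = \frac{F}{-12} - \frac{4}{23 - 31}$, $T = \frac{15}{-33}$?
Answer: $\frac{208849}{17424} \approx 11.986$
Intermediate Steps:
$T = - \frac{5}{11}$ ($T = 15 \left(- \frac{1}{33}\right) = - \frac{5}{11} \approx -0.45455$)
$F = - \frac{5}{11} \approx -0.45455$
$B = \frac{71}{132}$ ($B = - \frac{5}{11 \left(-12\right)} - \frac{4}{23 - 31} = \left(- \frac{5}{11}\right) \left(- \frac{1}{12}\right) - \frac{4}{23 - 31} = \frac{5}{132} - \frac{4}{-8} = \frac{5}{132} - - \frac{1}{2} = \frac{5}{132} + \frac{1}{2} = \frac{71}{132} \approx 0.53788$)
$\left(\left(-1 - 3\right) \left(-5 + 4\right) \left(-1\right) + B\right)^{2} = \left(\left(-1 - 3\right) \left(-5 + 4\right) \left(-1\right) + \frac{71}{132}\right)^{2} = \left(\left(-4\right) \left(-1\right) \left(-1\right) + \frac{71}{132}\right)^{2} = \left(4 \left(-1\right) + \frac{71}{132}\right)^{2} = \left(-4 + \frac{71}{132}\right)^{2} = \left(- \frac{457}{132}\right)^{2} = \frac{208849}{17424}$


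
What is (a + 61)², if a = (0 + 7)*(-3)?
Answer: 1600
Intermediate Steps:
a = -21 (a = 7*(-3) = -21)
(a + 61)² = (-21 + 61)² = 40² = 1600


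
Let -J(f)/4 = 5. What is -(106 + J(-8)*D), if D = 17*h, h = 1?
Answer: 234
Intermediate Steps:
J(f) = -20 (J(f) = -4*5 = -20)
D = 17 (D = 17*1 = 17)
-(106 + J(-8)*D) = -(106 - 20*17) = -(106 - 340) = -1*(-234) = 234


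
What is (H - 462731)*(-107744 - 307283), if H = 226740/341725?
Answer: 13125355394735869/68345 ≈ 1.9205e+11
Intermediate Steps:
H = 45348/68345 (H = 226740*(1/341725) = 45348/68345 ≈ 0.66352)
(H - 462731)*(-107744 - 307283) = (45348/68345 - 462731)*(-107744 - 307283) = -31625304847/68345*(-415027) = 13125355394735869/68345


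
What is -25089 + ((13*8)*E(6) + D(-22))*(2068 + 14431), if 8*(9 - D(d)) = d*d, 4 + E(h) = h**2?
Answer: 108067769/2 ≈ 5.4034e+7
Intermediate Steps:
E(h) = -4 + h**2
D(d) = 9 - d**2/8 (D(d) = 9 - d*d/8 = 9 - d**2/8)
-25089 + ((13*8)*E(6) + D(-22))*(2068 + 14431) = -25089 + ((13*8)*(-4 + 6**2) + (9 - 1/8*(-22)**2))*(2068 + 14431) = -25089 + (104*(-4 + 36) + (9 - 1/8*484))*16499 = -25089 + (104*32 + (9 - 121/2))*16499 = -25089 + (3328 - 103/2)*16499 = -25089 + (6553/2)*16499 = -25089 + 108117947/2 = 108067769/2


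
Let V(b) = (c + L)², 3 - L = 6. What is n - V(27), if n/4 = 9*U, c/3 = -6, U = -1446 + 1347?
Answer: -4005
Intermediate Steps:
L = -3 (L = 3 - 1*6 = 3 - 6 = -3)
U = -99
c = -18 (c = 3*(-6) = -18)
V(b) = 441 (V(b) = (-18 - 3)² = (-21)² = 441)
n = -3564 (n = 4*(9*(-99)) = 4*(-891) = -3564)
n - V(27) = -3564 - 1*441 = -3564 - 441 = -4005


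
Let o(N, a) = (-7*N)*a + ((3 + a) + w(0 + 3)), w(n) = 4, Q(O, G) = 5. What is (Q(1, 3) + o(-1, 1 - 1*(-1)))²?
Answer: 784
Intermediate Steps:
o(N, a) = 7 + a - 7*N*a (o(N, a) = (-7*N)*a + ((3 + a) + 4) = -7*N*a + (7 + a) = 7 + a - 7*N*a)
(Q(1, 3) + o(-1, 1 - 1*(-1)))² = (5 + (7 + (1 - 1*(-1)) - 7*(-1)*(1 - 1*(-1))))² = (5 + (7 + (1 + 1) - 7*(-1)*(1 + 1)))² = (5 + (7 + 2 - 7*(-1)*2))² = (5 + (7 + 2 + 14))² = (5 + 23)² = 28² = 784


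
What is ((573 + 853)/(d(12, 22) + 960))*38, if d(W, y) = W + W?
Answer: 13547/246 ≈ 55.069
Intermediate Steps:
d(W, y) = 2*W
((573 + 853)/(d(12, 22) + 960))*38 = ((573 + 853)/(2*12 + 960))*38 = (1426/(24 + 960))*38 = (1426/984)*38 = (1426*(1/984))*38 = (713/492)*38 = 13547/246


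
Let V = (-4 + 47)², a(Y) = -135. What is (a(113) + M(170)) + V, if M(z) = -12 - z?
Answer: 1532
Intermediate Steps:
V = 1849 (V = 43² = 1849)
(a(113) + M(170)) + V = (-135 + (-12 - 1*170)) + 1849 = (-135 + (-12 - 170)) + 1849 = (-135 - 182) + 1849 = -317 + 1849 = 1532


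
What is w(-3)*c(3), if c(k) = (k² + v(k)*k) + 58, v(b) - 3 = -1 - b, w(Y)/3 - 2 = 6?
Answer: 1536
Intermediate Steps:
w(Y) = 24 (w(Y) = 6 + 3*6 = 6 + 18 = 24)
v(b) = 2 - b (v(b) = 3 + (-1 - b) = 2 - b)
c(k) = 58 + k² + k*(2 - k) (c(k) = (k² + (2 - k)*k) + 58 = (k² + k*(2 - k)) + 58 = 58 + k² + k*(2 - k))
w(-3)*c(3) = 24*(58 + 2*3) = 24*(58 + 6) = 24*64 = 1536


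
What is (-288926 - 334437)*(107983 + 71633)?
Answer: -111965968608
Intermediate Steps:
(-288926 - 334437)*(107983 + 71633) = -623363*179616 = -111965968608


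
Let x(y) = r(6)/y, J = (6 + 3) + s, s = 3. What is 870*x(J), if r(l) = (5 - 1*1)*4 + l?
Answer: 1595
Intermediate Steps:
r(l) = 16 + l (r(l) = (5 - 1)*4 + l = 4*4 + l = 16 + l)
J = 12 (J = (6 + 3) + 3 = 9 + 3 = 12)
x(y) = 22/y (x(y) = (16 + 6)/y = 22/y)
870*x(J) = 870*(22/12) = 870*(22*(1/12)) = 870*(11/6) = 1595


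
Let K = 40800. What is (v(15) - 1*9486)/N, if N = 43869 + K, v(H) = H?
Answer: -3157/28223 ≈ -0.11186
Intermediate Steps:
N = 84669 (N = 43869 + 40800 = 84669)
(v(15) - 1*9486)/N = (15 - 1*9486)/84669 = (15 - 9486)*(1/84669) = -9471*1/84669 = -3157/28223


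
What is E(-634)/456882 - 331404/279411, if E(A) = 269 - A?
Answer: -16795579355/14184206278 ≈ -1.1841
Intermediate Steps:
E(-634)/456882 - 331404/279411 = (269 - 1*(-634))/456882 - 331404/279411 = (269 + 634)*(1/456882) - 331404*1/279411 = 903*(1/456882) - 110468/93137 = 301/152294 - 110468/93137 = -16795579355/14184206278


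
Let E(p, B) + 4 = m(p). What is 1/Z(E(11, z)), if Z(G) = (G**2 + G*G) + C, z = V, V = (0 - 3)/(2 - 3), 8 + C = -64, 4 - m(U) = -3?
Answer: -1/54 ≈ -0.018519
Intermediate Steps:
m(U) = 7 (m(U) = 4 - 1*(-3) = 4 + 3 = 7)
C = -72 (C = -8 - 64 = -72)
V = 3 (V = -3/(-1) = -3*(-1) = 3)
z = 3
E(p, B) = 3 (E(p, B) = -4 + 7 = 3)
Z(G) = -72 + 2*G**2 (Z(G) = (G**2 + G*G) - 72 = (G**2 + G**2) - 72 = 2*G**2 - 72 = -72 + 2*G**2)
1/Z(E(11, z)) = 1/(-72 + 2*3**2) = 1/(-72 + 2*9) = 1/(-72 + 18) = 1/(-54) = -1/54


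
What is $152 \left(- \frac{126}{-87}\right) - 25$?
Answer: $\frac{5659}{29} \approx 195.14$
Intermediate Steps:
$152 \left(- \frac{126}{-87}\right) - 25 = 152 \left(\left(-126\right) \left(- \frac{1}{87}\right)\right) - 25 = 152 \cdot \frac{42}{29} - 25 = \frac{6384}{29} - 25 = \frac{5659}{29}$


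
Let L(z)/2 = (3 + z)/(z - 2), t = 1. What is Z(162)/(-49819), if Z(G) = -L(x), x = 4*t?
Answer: 1/7117 ≈ 0.00014051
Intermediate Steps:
x = 4 (x = 4*1 = 4)
L(z) = 2*(3 + z)/(-2 + z) (L(z) = 2*((3 + z)/(z - 2)) = 2*((3 + z)/(-2 + z)) = 2*(3 + z)/(-2 + z))
Z(G) = -7 (Z(G) = -2*(3 + 4)/(-2 + 4) = -2*7/2 = -1*7 = -7)
Z(162)/(-49819) = -7/(-49819) = -7*(-1/49819) = 1/7117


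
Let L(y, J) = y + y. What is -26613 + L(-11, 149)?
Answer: -26635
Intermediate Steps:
L(y, J) = 2*y
-26613 + L(-11, 149) = -26613 + 2*(-11) = -26613 - 22 = -26635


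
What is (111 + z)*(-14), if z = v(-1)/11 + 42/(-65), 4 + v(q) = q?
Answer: -1100092/715 ≈ -1538.6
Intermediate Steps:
v(q) = -4 + q
z = -787/715 (z = (-4 - 1)/11 + 42/(-65) = -5*1/11 + 42*(-1/65) = -5/11 - 42/65 = -787/715 ≈ -1.1007)
(111 + z)*(-14) = (111 - 787/715)*(-14) = (78578/715)*(-14) = -1100092/715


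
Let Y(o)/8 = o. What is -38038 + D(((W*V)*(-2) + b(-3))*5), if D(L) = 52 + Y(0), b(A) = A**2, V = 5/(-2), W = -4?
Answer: -37986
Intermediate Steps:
Y(o) = 8*o
V = -5/2 (V = 5*(-1/2) = -5/2 ≈ -2.5000)
D(L) = 52 (D(L) = 52 + 8*0 = 52 + 0 = 52)
-38038 + D(((W*V)*(-2) + b(-3))*5) = -38038 + 52 = -37986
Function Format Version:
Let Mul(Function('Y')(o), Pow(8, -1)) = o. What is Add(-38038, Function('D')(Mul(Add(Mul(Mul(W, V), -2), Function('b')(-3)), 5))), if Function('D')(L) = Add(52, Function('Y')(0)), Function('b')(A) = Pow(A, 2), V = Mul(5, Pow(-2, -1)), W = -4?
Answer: -37986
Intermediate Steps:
Function('Y')(o) = Mul(8, o)
V = Rational(-5, 2) (V = Mul(5, Rational(-1, 2)) = Rational(-5, 2) ≈ -2.5000)
Function('D')(L) = 52 (Function('D')(L) = Add(52, Mul(8, 0)) = Add(52, 0) = 52)
Add(-38038, Function('D')(Mul(Add(Mul(Mul(W, V), -2), Function('b')(-3)), 5))) = Add(-38038, 52) = -37986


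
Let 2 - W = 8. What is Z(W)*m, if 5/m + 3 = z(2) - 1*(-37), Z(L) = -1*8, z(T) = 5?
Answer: -40/39 ≈ -1.0256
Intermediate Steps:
W = -6 (W = 2 - 1*8 = 2 - 8 = -6)
Z(L) = -8
m = 5/39 (m = 5/(-3 + (5 - 1*(-37))) = 5/(-3 + (5 + 37)) = 5/(-3 + 42) = 5/39 ≈ 0.12821)
Z(W)*m = -8*5/39 = -40/39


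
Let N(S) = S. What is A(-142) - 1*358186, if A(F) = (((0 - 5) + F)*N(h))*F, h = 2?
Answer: -316438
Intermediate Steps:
A(F) = F*(-10 + 2*F) (A(F) = (((0 - 5) + F)*2)*F = ((-5 + F)*2)*F = (-10 + 2*F)*F = F*(-10 + 2*F))
A(-142) - 1*358186 = 2*(-142)*(-5 - 142) - 1*358186 = 2*(-142)*(-147) - 358186 = 41748 - 358186 = -316438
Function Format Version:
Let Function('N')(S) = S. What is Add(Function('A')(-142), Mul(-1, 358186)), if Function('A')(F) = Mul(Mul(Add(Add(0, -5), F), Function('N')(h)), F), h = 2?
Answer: -316438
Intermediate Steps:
Function('A')(F) = Mul(F, Add(-10, Mul(2, F))) (Function('A')(F) = Mul(Mul(Add(Add(0, -5), F), 2), F) = Mul(Mul(Add(-5, F), 2), F) = Mul(Add(-10, Mul(2, F)), F) = Mul(F, Add(-10, Mul(2, F))))
Add(Function('A')(-142), Mul(-1, 358186)) = Add(Mul(2, -142, Add(-5, -142)), Mul(-1, 358186)) = Add(Mul(2, -142, -147), -358186) = Add(41748, -358186) = -316438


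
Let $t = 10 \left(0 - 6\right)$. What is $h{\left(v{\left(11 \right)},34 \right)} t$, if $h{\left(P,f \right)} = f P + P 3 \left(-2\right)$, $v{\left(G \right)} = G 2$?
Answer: $-36960$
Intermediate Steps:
$v{\left(G \right)} = 2 G$
$h{\left(P,f \right)} = - 6 P + P f$ ($h{\left(P,f \right)} = P f + 3 P \left(-2\right) = P f - 6 P = - 6 P + P f$)
$t = -60$ ($t = 10 \left(-6\right) = -60$)
$h{\left(v{\left(11 \right)},34 \right)} t = 2 \cdot 11 \left(-6 + 34\right) \left(-60\right) = 22 \cdot 28 \left(-60\right) = 616 \left(-60\right) = -36960$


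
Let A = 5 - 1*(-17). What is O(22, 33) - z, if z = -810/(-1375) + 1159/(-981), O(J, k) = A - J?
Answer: 159803/269775 ≈ 0.59236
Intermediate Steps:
A = 22 (A = 5 + 17 = 22)
O(J, k) = 22 - J
z = -159803/269775 (z = -810*(-1/1375) + 1159*(-1/981) = 162/275 - 1159/981 = -159803/269775 ≈ -0.59236)
O(22, 33) - z = (22 - 1*22) - 1*(-159803/269775) = (22 - 22) + 159803/269775 = 0 + 159803/269775 = 159803/269775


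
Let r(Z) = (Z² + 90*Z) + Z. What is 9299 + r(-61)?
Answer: 7469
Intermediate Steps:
r(Z) = Z² + 91*Z
9299 + r(-61) = 9299 - 61*(91 - 61) = 9299 - 61*30 = 9299 - 1830 = 7469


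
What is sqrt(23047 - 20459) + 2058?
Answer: 2058 + 2*sqrt(647) ≈ 2108.9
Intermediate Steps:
sqrt(23047 - 20459) + 2058 = sqrt(2588) + 2058 = 2*sqrt(647) + 2058 = 2058 + 2*sqrt(647)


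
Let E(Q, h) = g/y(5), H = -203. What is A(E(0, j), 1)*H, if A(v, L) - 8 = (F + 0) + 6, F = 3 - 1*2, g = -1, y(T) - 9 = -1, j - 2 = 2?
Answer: -3045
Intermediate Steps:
j = 4 (j = 2 + 2 = 4)
y(T) = 8 (y(T) = 9 - 1 = 8)
F = 1 (F = 3 - 2 = 1)
E(Q, h) = -⅛ (E(Q, h) = -1/8 = -1*⅛ = -⅛)
A(v, L) = 15 (A(v, L) = 8 + ((1 + 0) + 6) = 8 + (1 + 6) = 8 + 7 = 15)
A(E(0, j), 1)*H = 15*(-203) = -3045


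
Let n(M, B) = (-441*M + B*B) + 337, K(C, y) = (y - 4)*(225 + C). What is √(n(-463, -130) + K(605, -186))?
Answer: 6*√1770 ≈ 252.43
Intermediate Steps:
K(C, y) = (-4 + y)*(225 + C)
n(M, B) = 337 + B² - 441*M (n(M, B) = (-441*M + B²) + 337 = (B² - 441*M) + 337 = 337 + B² - 441*M)
√(n(-463, -130) + K(605, -186)) = √((337 + (-130)² - 441*(-463)) + (-900 - 4*605 + 225*(-186) + 605*(-186))) = √((337 + 16900 + 204183) + (-900 - 2420 - 41850 - 112530)) = √(221420 - 157700) = √63720 = 6*√1770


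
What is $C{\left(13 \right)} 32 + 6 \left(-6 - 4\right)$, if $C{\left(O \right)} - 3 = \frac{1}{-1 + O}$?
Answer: $\frac{116}{3} \approx 38.667$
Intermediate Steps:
$C{\left(O \right)} = 3 + \frac{1}{-1 + O}$
$C{\left(13 \right)} 32 + 6 \left(-6 - 4\right) = \frac{-2 + 3 \cdot 13}{-1 + 13} \cdot 32 + 6 \left(-6 - 4\right) = \frac{-2 + 39}{12} \cdot 32 + 6 \left(-10\right) = \frac{1}{12} \cdot 37 \cdot 32 - 60 = \frac{37}{12} \cdot 32 - 60 = \frac{296}{3} - 60 = \frac{116}{3}$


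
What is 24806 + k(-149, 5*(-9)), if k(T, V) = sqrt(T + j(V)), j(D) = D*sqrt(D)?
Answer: 24806 + sqrt(-149 - 135*I*sqrt(5)) ≈ 24816.0 - 15.583*I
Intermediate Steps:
j(D) = D**(3/2)
k(T, V) = sqrt(T + V**(3/2))
24806 + k(-149, 5*(-9)) = 24806 + sqrt(-149 + (5*(-9))**(3/2)) = 24806 + sqrt(-149 + (-45)**(3/2)) = 24806 + sqrt(-149 - 135*I*sqrt(5))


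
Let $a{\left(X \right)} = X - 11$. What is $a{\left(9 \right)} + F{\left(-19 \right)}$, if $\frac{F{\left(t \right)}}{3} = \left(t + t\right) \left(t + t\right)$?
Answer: $4330$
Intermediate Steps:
$a{\left(X \right)} = -11 + X$
$F{\left(t \right)} = 12 t^{2}$ ($F{\left(t \right)} = 3 \left(t + t\right) \left(t + t\right) = 3 \cdot 2 t 2 t = 3 \cdot 4 t^{2} = 12 t^{2}$)
$a{\left(9 \right)} + F{\left(-19 \right)} = \left(-11 + 9\right) + 12 \left(-19\right)^{2} = -2 + 12 \cdot 361 = -2 + 4332 = 4330$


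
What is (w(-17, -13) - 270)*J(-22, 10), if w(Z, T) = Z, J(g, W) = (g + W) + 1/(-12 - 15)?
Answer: 93275/27 ≈ 3454.6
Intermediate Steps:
J(g, W) = -1/27 + W + g (J(g, W) = (W + g) + 1/(-27) = (W + g) - 1/27 = -1/27 + W + g)
(w(-17, -13) - 270)*J(-22, 10) = (-17 - 270)*(-1/27 + 10 - 22) = -287*(-325/27) = 93275/27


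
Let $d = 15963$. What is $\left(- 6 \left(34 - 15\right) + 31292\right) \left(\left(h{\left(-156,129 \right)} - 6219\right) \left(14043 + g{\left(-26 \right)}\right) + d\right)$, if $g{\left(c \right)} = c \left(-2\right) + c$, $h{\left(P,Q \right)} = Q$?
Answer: $-2670839892966$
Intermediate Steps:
$g{\left(c \right)} = - c$ ($g{\left(c \right)} = - 2 c + c = - c$)
$\left(- 6 \left(34 - 15\right) + 31292\right) \left(\left(h{\left(-156,129 \right)} - 6219\right) \left(14043 + g{\left(-26 \right)}\right) + d\right) = \left(- 6 \left(34 - 15\right) + 31292\right) \left(\left(129 - 6219\right) \left(14043 - -26\right) + 15963\right) = \left(\left(-6\right) 19 + 31292\right) \left(- 6090 \left(14043 + 26\right) + 15963\right) = \left(-114 + 31292\right) \left(\left(-6090\right) 14069 + 15963\right) = 31178 \left(-85680210 + 15963\right) = 31178 \left(-85664247\right) = -2670839892966$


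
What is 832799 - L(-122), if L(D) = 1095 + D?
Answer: 831826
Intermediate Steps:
832799 - L(-122) = 832799 - (1095 - 122) = 832799 - 1*973 = 832799 - 973 = 831826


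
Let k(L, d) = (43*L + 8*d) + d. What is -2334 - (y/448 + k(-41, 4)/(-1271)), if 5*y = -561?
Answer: -6648146809/2847040 ≈ -2335.1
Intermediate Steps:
y = -561/5 (y = (⅕)*(-561) = -561/5 ≈ -112.20)
k(L, d) = 9*d + 43*L (k(L, d) = (8*d + 43*L) + d = 9*d + 43*L)
-2334 - (y/448 + k(-41, 4)/(-1271)) = -2334 - (-561/5/448 + (9*4 + 43*(-41))/(-1271)) = -2334 - (-561/5*1/448 + (36 - 1763)*(-1/1271)) = -2334 - (-561/2240 - 1727*(-1/1271)) = -2334 - (-561/2240 + 1727/1271) = -2334 - 1*3155449/2847040 = -2334 - 3155449/2847040 = -6648146809/2847040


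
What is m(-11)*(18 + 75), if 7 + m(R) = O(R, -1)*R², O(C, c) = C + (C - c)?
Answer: -236964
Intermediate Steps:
O(C, c) = -c + 2*C
m(R) = -7 + R²*(1 + 2*R) (m(R) = -7 + (-1*(-1) + 2*R)*R² = -7 + (1 + 2*R)*R² = -7 + R²*(1 + 2*R))
m(-11)*(18 + 75) = (-7 + (-11)²*(1 + 2*(-11)))*(18 + 75) = (-7 + 121*(1 - 22))*93 = (-7 + 121*(-21))*93 = (-7 - 2541)*93 = -2548*93 = -236964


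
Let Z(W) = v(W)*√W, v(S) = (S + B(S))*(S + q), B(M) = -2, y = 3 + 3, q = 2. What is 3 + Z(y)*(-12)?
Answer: 3 - 384*√6 ≈ -937.60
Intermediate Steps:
y = 6
v(S) = (-2 + S)*(2 + S) (v(S) = (S - 2)*(S + 2) = (-2 + S)*(2 + S))
Z(W) = √W*(-4 + W²) (Z(W) = (-4 + W²)*√W = √W*(-4 + W²))
3 + Z(y)*(-12) = 3 + (√6*(-4 + 6²))*(-12) = 3 + (√6*(-4 + 36))*(-12) = 3 + (√6*32)*(-12) = 3 + (32*√6)*(-12) = 3 - 384*√6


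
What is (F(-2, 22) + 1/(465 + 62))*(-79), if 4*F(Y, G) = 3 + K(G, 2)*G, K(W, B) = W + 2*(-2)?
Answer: -16611883/2108 ≈ -7880.4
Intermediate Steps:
K(W, B) = -4 + W (K(W, B) = W - 4 = -4 + W)
F(Y, G) = ¾ + G*(-4 + G)/4 (F(Y, G) = (3 + (-4 + G)*G)/4 = (3 + G*(-4 + G))/4 = ¾ + G*(-4 + G)/4)
(F(-2, 22) + 1/(465 + 62))*(-79) = ((¾ + (¼)*22*(-4 + 22)) + 1/(465 + 62))*(-79) = ((¾ + (¼)*22*18) + 1/527)*(-79) = ((¾ + 99) + 1/527)*(-79) = (399/4 + 1/527)*(-79) = (210277/2108)*(-79) = -16611883/2108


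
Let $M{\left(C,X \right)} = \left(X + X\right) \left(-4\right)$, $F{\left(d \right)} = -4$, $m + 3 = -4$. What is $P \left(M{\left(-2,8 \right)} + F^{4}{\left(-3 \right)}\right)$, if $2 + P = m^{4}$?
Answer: $460608$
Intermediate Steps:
$m = -7$ ($m = -3 - 4 = -7$)
$M{\left(C,X \right)} = - 8 X$ ($M{\left(C,X \right)} = 2 X \left(-4\right) = - 8 X$)
$P = 2399$ ($P = -2 + \left(-7\right)^{4} = -2 + 2401 = 2399$)
$P \left(M{\left(-2,8 \right)} + F^{4}{\left(-3 \right)}\right) = 2399 \left(\left(-8\right) 8 + \left(-4\right)^{4}\right) = 2399 \left(-64 + 256\right) = 2399 \cdot 192 = 460608$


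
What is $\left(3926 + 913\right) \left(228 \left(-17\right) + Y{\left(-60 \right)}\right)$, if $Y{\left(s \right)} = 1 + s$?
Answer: $-19041465$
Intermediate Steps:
$\left(3926 + 913\right) \left(228 \left(-17\right) + Y{\left(-60 \right)}\right) = \left(3926 + 913\right) \left(228 \left(-17\right) + \left(1 - 60\right)\right) = 4839 \left(-3876 - 59\right) = 4839 \left(-3935\right) = -19041465$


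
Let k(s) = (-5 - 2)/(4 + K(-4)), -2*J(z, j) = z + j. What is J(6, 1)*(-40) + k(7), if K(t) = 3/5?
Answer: 3185/23 ≈ 138.48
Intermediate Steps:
K(t) = ⅗ (K(t) = 3*(⅕) = ⅗)
J(z, j) = -j/2 - z/2 (J(z, j) = -(z + j)/2 = -(j + z)/2 = -j/2 - z/2)
k(s) = -35/23 (k(s) = (-5 - 2)/(4 + ⅗) = -7/23/5 = -7*5/23 = -35/23)
J(6, 1)*(-40) + k(7) = (-½*1 - ½*6)*(-40) - 35/23 = (-½ - 3)*(-40) - 35/23 = -7/2*(-40) - 35/23 = 140 - 35/23 = 3185/23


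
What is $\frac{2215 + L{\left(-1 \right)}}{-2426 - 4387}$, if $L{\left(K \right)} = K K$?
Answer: $- \frac{2216}{6813} \approx -0.32526$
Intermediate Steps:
$L{\left(K \right)} = K^{2}$
$\frac{2215 + L{\left(-1 \right)}}{-2426 - 4387} = \frac{2215 + \left(-1\right)^{2}}{-2426 - 4387} = \frac{2215 + 1}{-6813} = 2216 \left(- \frac{1}{6813}\right) = - \frac{2216}{6813}$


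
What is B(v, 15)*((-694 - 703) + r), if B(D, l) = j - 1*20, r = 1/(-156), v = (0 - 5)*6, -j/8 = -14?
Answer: -5012459/39 ≈ -1.2852e+5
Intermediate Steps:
j = 112 (j = -8*(-14) = 112)
v = -30 (v = -5*6 = -30)
r = -1/156 ≈ -0.0064103
B(D, l) = 92 (B(D, l) = 112 - 1*20 = 112 - 20 = 92)
B(v, 15)*((-694 - 703) + r) = 92*((-694 - 703) - 1/156) = 92*(-1397 - 1/156) = 92*(-217933/156) = -5012459/39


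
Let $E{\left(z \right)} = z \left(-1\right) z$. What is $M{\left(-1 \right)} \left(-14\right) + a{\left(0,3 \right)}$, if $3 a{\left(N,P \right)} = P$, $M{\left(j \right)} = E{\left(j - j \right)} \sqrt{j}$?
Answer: $1$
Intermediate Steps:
$E{\left(z \right)} = - z^{2}$ ($E{\left(z \right)} = - z z = - z^{2}$)
$M{\left(j \right)} = 0$ ($M{\left(j \right)} = - \left(j - j\right)^{2} \sqrt{j} = - 0^{2} \sqrt{j} = \left(-1\right) 0 \sqrt{j} = 0 \sqrt{j} = 0$)
$a{\left(N,P \right)} = \frac{P}{3}$
$M{\left(-1 \right)} \left(-14\right) + a{\left(0,3 \right)} = 0 \left(-14\right) + \frac{1}{3} \cdot 3 = 0 + 1 = 1$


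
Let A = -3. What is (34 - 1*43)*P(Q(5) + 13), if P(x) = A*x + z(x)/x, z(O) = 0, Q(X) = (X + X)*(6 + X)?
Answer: 3321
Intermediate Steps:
Q(X) = 2*X*(6 + X) (Q(X) = (2*X)*(6 + X) = 2*X*(6 + X))
P(x) = -3*x (P(x) = -3*x + 0/x = -3*x + 0 = -3*x)
(34 - 1*43)*P(Q(5) + 13) = (34 - 1*43)*(-3*(2*5*(6 + 5) + 13)) = (34 - 43)*(-3*(2*5*11 + 13)) = -(-27)*(110 + 13) = -(-27)*123 = -9*(-369) = 3321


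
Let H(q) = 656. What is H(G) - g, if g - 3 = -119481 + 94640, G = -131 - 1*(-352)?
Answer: 25494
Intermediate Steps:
G = 221 (G = -131 + 352 = 221)
g = -24838 (g = 3 + (-119481 + 94640) = 3 - 24841 = -24838)
H(G) - g = 656 - 1*(-24838) = 656 + 24838 = 25494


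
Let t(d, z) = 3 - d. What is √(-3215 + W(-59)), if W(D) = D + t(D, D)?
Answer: 2*I*√803 ≈ 56.674*I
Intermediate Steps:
W(D) = 3 (W(D) = D + (3 - D) = 3)
√(-3215 + W(-59)) = √(-3215 + 3) = √(-3212) = 2*I*√803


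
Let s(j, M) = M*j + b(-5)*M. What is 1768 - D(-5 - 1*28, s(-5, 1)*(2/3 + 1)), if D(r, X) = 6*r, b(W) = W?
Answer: 1966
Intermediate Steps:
s(j, M) = -5*M + M*j (s(j, M) = M*j - 5*M = -5*M + M*j)
1768 - D(-5 - 1*28, s(-5, 1)*(2/3 + 1)) = 1768 - 6*(-5 - 1*28) = 1768 - 6*(-5 - 28) = 1768 - 6*(-33) = 1768 - 1*(-198) = 1768 + 198 = 1966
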